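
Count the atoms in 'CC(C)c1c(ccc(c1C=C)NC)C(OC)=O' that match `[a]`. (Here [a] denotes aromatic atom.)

6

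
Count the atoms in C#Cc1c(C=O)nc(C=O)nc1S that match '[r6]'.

6

The query [r6] means: r6 matches atoms in a six-membered ring.
Check the 13 heavy atoms by environment: 2× n (aromatic, in 6-ring) → match; 4× c (aromatic, in 6-ring) → match; 4× C (acyclic) → no; 2× O (acyclic) → no; 1× S (acyclic) → no.
Summing the matching environments: 2 + 4 = 6 matching atoms.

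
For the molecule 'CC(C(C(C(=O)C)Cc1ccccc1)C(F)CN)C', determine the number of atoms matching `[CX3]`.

1

The query [CX3] means: C with X3: aliphatic carbon with exactly 3 total connections.
Check the 19 heavy atoms by environment: 9× C (X4) → no; 1× N (X3) → no; 6× c (aromatic, X3) → no; 1× C (X3) → match; 1× O (X1) → no; 1× F (X1) → no.
That gives 1 matching atom.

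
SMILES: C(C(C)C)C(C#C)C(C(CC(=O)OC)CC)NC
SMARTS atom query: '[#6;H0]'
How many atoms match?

The query [#6;H0] means: any carbon with no attached hydrogen.
Check the 18 heavy atoms by environment: 3× C (H2) → no; 5× C (H1) → no; 2× C (H0) → match; 5× C (H3) → no; 1× N (H1) → no; 2× O (H0) → no.
That gives 2 matching atoms.

2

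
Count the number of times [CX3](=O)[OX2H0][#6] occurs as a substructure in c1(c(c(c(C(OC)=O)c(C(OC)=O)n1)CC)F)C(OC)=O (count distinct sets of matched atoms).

3

[CX3](=O)[OX2H0][#6] is the SMARTS for an ester: a carbonyl carbon bonded to an oxygen that is itself bonded to carbon (no H on that O).
The molecule carries 3 separate instances of a methyl-ester group (-C(=O)OCH3) meeting every constraint; each maps to a distinct set of atoms, giving 3 matches.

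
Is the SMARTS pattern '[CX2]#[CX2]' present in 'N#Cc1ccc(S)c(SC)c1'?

The pattern [CX2]#[CX2] describes a carbon-carbon triple bond — an alkyne.
The closest candidate here is a nitrile (-C#N), but the triple bond is C#N, not C#C. No other fragment satisfies the full query, so there is no match.

No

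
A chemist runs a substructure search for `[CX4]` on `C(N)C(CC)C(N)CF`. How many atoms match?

6

The query [CX4] means: C with X4: aliphatic carbon with exactly 4 total connections (bonds + H).
Check the 9 heavy atoms by environment: 6× C (X4) → match; 2× N (X3) → no; 1× F (X1) → no.
That gives 6 matching atoms.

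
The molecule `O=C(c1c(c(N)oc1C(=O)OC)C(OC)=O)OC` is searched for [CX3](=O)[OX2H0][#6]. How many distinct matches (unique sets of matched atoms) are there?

3

[CX3](=O)[OX2H0][#6] is the SMARTS for an ester: a carbonyl carbon bonded to an oxygen that is itself bonded to carbon (no H on that O).
The molecule carries 3 separate instances of a methyl-ester group (-C(=O)OCH3) meeting every constraint; each maps to a distinct set of atoms, giving 3 matches.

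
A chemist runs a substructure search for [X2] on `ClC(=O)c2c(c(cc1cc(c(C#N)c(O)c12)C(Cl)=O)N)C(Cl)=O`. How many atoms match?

2

The query [X2] means: any atom with exactly two total connections (bonds + H).
Check the 23 heavy atoms by environment: 10× c (aromatic, X3) → no; 1× N (X3) → no; 3× C (X3) → no; 3× O (X1) → no; 3× Cl (X1) → no; 1× C (X2) → match; 1× N (X1) → no; 1× O (X2) → match.
Summing the matching environments: 1 + 1 = 2 matching atoms.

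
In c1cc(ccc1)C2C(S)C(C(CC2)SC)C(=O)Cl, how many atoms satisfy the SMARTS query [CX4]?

7

Check the 18 heavy atoms by environment: 7× C (X4) → match; 6× c (aromatic, X3) → no; 2× S (X2) → no; 1× C (X3) → no; 1× O (X1) → no; 1× Cl (X1) → no.
That gives 7 matching atoms.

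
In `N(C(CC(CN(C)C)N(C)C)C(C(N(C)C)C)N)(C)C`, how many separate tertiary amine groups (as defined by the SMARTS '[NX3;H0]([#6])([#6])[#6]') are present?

4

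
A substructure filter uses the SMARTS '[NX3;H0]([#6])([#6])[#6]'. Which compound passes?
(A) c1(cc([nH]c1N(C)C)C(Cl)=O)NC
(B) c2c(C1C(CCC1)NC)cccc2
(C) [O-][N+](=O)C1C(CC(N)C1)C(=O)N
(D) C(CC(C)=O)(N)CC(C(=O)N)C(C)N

[NX3;H0]([#6])([#6])[#6] describes a trivalent nitrogen with no H, bonded to three carbons (a tertiary amine).
(A) contains a dimethylamino group (-N(CH3)2), which satisfies every atom and bond constraint.
(B) has an N-methylamino group (-NHCH3) but the nitrogen still has one H (H1), not H0.
(C) has a primary amino group (-NH2) but the nitrogen has H2, not H0 with three carbons.
(D) has a primary amino group (-NH2) but the nitrogen has H2, not H0 with three carbons.
So the answer is (A).

A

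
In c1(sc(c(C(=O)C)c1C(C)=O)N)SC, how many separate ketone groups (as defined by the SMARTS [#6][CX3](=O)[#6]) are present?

2

[#6][CX3](=O)[#6] is the SMARTS for a ketone: a carbonyl carbon (no H) flanked by two carbons.
The molecule carries 2 separate instances of an acetyl/ketone group (-C(=O)CH3) meeting every constraint; each maps to a distinct set of atoms, giving 2 matches.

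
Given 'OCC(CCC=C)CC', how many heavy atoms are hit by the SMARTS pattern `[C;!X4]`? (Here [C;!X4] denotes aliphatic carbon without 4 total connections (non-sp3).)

2

The query [C;!X4] means: aliphatic carbon that does not have four total connections.
Check the 9 heavy atoms by environment: 6× C (X4) → no; 2× C (X3) → match; 1× O (X2) → no.
That gives 2 matching atoms.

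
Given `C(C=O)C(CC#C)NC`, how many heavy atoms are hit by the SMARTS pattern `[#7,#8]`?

The query [#7,#8] means: nitrogen or oxygen (comma = OR).
Check the 9 heavy atoms by environment: 7× C → no; 1× O → match; 1× N → match.
Summing the matching environments: 1 + 1 = 2 matching atoms.

2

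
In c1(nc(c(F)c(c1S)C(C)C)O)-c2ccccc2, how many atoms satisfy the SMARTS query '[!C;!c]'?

The query [!C;!c] means: neither aliphatic nor aromatic carbon — same as [!#6].
Check the 18 heavy atoms by environment: 1× n (aromatic) → match; 11× c (aromatic) → no; 1× F → match; 1× O → match; 1× S → match; 3× C → no.
Summing the matching environments: 1 + 1 + 1 + 1 = 4 matching atoms.

4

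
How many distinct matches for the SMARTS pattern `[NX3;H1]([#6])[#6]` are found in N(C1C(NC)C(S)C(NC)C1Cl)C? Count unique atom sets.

[NX3;H1]([#6])[#6] is the SMARTS for a secondary amine: a trivalent nitrogen with one H, bonded to two carbons.
The molecule carries 3 separate instances of an N-methylamino group (-NHCH3) meeting every constraint; each maps to a distinct set of atoms, giving 3 matches.

3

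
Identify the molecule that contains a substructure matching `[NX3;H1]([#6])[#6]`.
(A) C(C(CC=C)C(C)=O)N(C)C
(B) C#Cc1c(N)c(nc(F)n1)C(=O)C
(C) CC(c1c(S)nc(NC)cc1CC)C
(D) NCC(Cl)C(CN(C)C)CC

[NX3;H1]([#6])[#6] describes a trivalent nitrogen with one H, bonded to two carbons (a secondary amine).
(A) has a dimethylamino group (-N(CH3)2) but the nitrogen has H0, not H1.
(B) has a primary amino group (-NH2) but the nitrogen has H2 and only one carbon neighbour.
(C) contains an N-methylamino group (-NHCH3), which satisfies every atom and bond constraint.
(D) has a primary amino group (-NH2) but the nitrogen has H2 and only one carbon neighbour.
So the answer is (C).

C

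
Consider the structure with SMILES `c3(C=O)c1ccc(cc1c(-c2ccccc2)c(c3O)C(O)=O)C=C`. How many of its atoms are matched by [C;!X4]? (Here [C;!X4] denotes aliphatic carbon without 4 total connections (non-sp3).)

4

Check the 24 heavy atoms by environment: 16× c (aromatic, X3) → no; 4× C (X3) → match; 2× O (X1) → no; 2× O (X2) → no.
That gives 4 matching atoms.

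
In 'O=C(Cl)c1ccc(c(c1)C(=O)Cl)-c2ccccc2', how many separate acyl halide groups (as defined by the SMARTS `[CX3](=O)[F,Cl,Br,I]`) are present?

[CX3](=O)[F,Cl,Br,I] is the SMARTS for an acyl halide: a carbonyl carbon bonded to a halogen.
The molecule carries 2 separate instances of an acyl chloride (-C(=O)Cl) meeting every constraint; each maps to a distinct set of atoms, giving 2 matches.

2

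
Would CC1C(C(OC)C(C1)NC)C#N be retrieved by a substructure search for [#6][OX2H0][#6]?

Yes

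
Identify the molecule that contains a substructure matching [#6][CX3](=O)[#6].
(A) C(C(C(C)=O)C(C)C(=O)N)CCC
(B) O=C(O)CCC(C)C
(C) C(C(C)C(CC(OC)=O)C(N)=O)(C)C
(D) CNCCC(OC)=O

[#6][CX3](=O)[#6] describes a carbonyl carbon (no H) flanked by two carbons (a ketone).
(A) contains an acetyl/ketone group (-C(=O)CH3), which satisfies every atom and bond constraint.
(B) has a carboxylic acid group (-C(=O)OH) but one neighbour of the carbonyl carbon is O, not C.
(C) has a methyl-ester group (-C(=O)OCH3) but one neighbour of the carbonyl carbon is O, not C.
(D) has a methyl-ester group (-C(=O)OCH3) but one neighbour of the carbonyl carbon is O, not C.
So the answer is (A).

A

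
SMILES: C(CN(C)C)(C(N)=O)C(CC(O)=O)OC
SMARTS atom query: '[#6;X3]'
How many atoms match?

2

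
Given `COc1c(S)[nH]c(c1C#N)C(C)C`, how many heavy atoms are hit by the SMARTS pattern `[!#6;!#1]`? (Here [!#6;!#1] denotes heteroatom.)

The query [!#6;!#1] means: not carbon and not hydrogen — any heteroatom.
Check the 13 heavy atoms by environment: 1× n (aromatic) → match; 4× c (aromatic) → no; 1× O → match; 5× C → no; 1× S → match; 1× N → match.
Summing the matching environments: 1 + 1 + 1 + 1 = 4 matching atoms.

4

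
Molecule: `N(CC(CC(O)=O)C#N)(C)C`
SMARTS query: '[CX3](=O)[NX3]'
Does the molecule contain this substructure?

No

The pattern [CX3](=O)[NX3] describes a carbonyl carbon bonded to a trivalent nitrogen — an amide.
The closest candidate here is a nitrile (-C#N), but the nitrile N is NX1 (triple-bonded), not NX3. No other fragment satisfies the full query, so there is no match.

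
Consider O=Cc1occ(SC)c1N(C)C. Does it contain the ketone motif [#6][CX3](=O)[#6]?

The pattern [#6][CX3](=O)[#6] describes a carbonyl carbon (no H) flanked by two carbons — a ketone.
The closest candidate here is an aldehyde (-CHO), but the carbonyl carbon has H1, so it is not flanked by two carbons. No other fragment satisfies the full query, so there is no match.

No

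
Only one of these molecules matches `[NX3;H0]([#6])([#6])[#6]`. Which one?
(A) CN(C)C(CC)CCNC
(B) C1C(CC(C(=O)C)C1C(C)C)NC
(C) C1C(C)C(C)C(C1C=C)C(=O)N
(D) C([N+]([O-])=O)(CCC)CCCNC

[NX3;H0]([#6])([#6])[#6] describes a trivalent nitrogen with no H, bonded to three carbons (a tertiary amine).
(A) contains a dimethylamino group (-N(CH3)2), which satisfies every atom and bond constraint.
(B) has an N-methylamino group (-NHCH3) but the nitrogen still has one H (H1), not H0.
(C) has a primary amide (-C(=O)NH2) but the amide nitrogen has H2 and only one carbon neighbour.
(D) has an N-methylamino group (-NHCH3) but the nitrogen still has one H (H1), not H0.
So the answer is (A).

A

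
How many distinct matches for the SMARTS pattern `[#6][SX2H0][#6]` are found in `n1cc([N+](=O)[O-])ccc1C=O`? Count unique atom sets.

0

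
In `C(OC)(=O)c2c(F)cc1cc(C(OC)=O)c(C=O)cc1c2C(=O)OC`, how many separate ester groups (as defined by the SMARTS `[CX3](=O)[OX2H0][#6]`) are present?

3

[CX3](=O)[OX2H0][#6] is the SMARTS for an ester: a carbonyl carbon bonded to an oxygen that is itself bonded to carbon (no H on that O).
The molecule carries 3 separate instances of a methyl-ester group (-C(=O)OCH3) meeting every constraint; each maps to a distinct set of atoms, giving 3 matches.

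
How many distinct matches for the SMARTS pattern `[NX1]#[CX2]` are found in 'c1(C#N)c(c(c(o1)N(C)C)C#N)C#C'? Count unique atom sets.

2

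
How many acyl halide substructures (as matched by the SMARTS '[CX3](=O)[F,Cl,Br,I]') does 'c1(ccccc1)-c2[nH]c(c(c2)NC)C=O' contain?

0

[CX3](=O)[F,Cl,Br,I] is the SMARTS for an acyl halide: a carbonyl carbon bonded to a halogen.
No fragment in the molecule satisfies every constraint, giving 0 matches.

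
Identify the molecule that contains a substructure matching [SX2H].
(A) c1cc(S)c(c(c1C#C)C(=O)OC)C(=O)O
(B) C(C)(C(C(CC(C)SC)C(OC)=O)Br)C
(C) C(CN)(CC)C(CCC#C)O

A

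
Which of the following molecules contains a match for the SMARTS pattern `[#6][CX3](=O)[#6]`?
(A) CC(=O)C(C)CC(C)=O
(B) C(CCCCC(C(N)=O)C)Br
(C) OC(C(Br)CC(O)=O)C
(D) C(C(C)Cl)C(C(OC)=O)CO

[#6][CX3](=O)[#6] describes a carbonyl carbon (no H) flanked by two carbons (a ketone).
(A) contains an acetyl/ketone group (-C(=O)CH3), which satisfies every atom and bond constraint.
(B) has a primary amide (-C(=O)NH2) but one neighbour of the carbonyl carbon is N, not C.
(C) has a carboxylic acid group (-C(=O)OH) but one neighbour of the carbonyl carbon is O, not C.
(D) has a methyl-ester group (-C(=O)OCH3) but one neighbour of the carbonyl carbon is O, not C.
So the answer is (A).

A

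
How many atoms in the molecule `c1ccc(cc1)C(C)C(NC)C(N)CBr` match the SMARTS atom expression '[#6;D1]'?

2

The query [#6;D1] means: carbon bonded to exactly one heavy atom.
Check the 15 heavy atoms by environment: 2× C (D1) → match; 3× C (D3) → no; 1× C (D2) → no; 1× N (D2) → no; 1× c (aromatic, D3) → no; 5× c (aromatic, D2) → no; 1× N (D1) → no; 1× Br (D1) → no.
That gives 2 matching atoms.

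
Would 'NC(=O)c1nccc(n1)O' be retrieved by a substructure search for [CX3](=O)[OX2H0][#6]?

The pattern [CX3](=O)[OX2H0][#6] describes a carbonyl carbon bonded to an oxygen that is itself bonded to carbon (no H on that O) — an ester.
The closest candidate here is a primary amide (-C(=O)NH2), but the carbonyl is bonded to N, not to an O-C linkage. No other fragment satisfies the full query, so there is no match.

No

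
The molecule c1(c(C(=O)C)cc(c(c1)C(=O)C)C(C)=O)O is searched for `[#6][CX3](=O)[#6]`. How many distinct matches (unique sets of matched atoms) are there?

[#6][CX3](=O)[#6] is the SMARTS for a ketone: a carbonyl carbon (no H) flanked by two carbons.
The molecule carries 3 separate instances of an acetyl/ketone group (-C(=O)CH3) meeting every constraint; each maps to a distinct set of atoms, giving 3 matches.

3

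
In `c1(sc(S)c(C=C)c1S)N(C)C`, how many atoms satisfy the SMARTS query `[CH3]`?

Check the 12 heavy atoms by environment: 1× s (aromatic, H0) → no; 4× c (aromatic, H0) → no; 2× S (H1) → no; 1× C (H1) → no; 1× C (H2) → no; 1× N (H0) → no; 2× C (H3) → match.
That gives 2 matching atoms.

2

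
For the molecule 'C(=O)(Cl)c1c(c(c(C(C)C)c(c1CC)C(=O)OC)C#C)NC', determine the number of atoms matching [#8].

3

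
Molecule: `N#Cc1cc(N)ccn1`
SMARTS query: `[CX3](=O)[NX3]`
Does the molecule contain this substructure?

No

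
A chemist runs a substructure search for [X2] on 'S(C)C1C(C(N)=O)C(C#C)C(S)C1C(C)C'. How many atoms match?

4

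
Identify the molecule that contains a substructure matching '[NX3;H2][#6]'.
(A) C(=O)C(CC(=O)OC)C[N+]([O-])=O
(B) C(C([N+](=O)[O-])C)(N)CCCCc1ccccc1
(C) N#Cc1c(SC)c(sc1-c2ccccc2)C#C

B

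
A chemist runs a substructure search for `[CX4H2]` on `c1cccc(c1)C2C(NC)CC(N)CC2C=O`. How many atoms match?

2

The query [CX4H2] means: sp3 carbon (X4) with exactly two hydrogens.
Check the 17 heavy atoms by environment: 2× C (H2, X4) → match; 4× C (H1, X4) → no; 1× C (H1, X3) → no; 1× O (H0, X1) → no; 1× N (H2, X3) → no; 1× N (H1, X3) → no; 1× C (H3, X4) → no; 1× c (aromatic, H0, X3) → no; 5× c (aromatic, H1, X3) → no.
That gives 2 matching atoms.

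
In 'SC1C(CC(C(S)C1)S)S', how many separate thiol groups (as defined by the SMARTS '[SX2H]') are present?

4

[SX2H] is the SMARTS for a thiol: an aliphatic sulfur with two connections, one being H.
The molecule carries 4 separate instances of a thiol (-SH) meeting every constraint; each maps to a distinct set of atoms, giving 4 matches.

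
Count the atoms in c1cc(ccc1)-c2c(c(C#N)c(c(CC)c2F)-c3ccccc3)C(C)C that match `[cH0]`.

8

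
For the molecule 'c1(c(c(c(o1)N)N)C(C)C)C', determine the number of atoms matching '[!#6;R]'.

1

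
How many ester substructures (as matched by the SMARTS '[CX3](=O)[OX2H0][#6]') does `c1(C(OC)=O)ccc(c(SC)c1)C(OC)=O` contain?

2

[CX3](=O)[OX2H0][#6] is the SMARTS for an ester: a carbonyl carbon bonded to an oxygen that is itself bonded to carbon (no H on that O).
The molecule carries 2 separate instances of a methyl-ester group (-C(=O)OCH3) meeting every constraint; each maps to a distinct set of atoms, giving 2 matches.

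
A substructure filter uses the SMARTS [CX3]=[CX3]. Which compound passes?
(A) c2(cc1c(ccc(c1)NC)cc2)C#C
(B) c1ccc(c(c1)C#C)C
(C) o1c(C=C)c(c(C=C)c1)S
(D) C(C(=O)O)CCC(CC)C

C

[CX3]=[CX3] describes a non-aromatic C=C double bond between two sp2 carbons (an alkene).
(A) has an ethynyl group (-C#CH) but the C-C bond is a triple bond, not a double bond.
(B) has an ethynyl group (-C#CH) but the C-C bond is a triple bond, not a double bond.
(C) contains a vinyl group (-CH=CH2), which satisfies every atom and bond constraint.
(D) has an ethyl group (-CH2CH3) but its C-C bond is a single bond between CX4 carbons, not CX3=CX3.
So the answer is (C).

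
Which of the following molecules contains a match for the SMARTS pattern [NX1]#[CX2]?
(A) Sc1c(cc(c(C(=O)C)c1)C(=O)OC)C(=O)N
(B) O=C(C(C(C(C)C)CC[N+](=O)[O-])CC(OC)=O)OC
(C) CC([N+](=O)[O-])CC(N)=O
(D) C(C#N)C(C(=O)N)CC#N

D

[NX1]#[CX2] describes a nitrogen triple-bonded to a two-connected carbon (a nitrile).
(A) has a primary amide (-C(=O)NH2) but the nitrogen is NX3, not NX1.
(B) has a nitro group (-[N+](=O)[O-]) but there is no C#N triple bond.
(C) has a nitro group (-[N+](=O)[O-]) but there is no C#N triple bond.
(D) contains a nitrile (-C#N), which satisfies every atom and bond constraint.
So the answer is (D).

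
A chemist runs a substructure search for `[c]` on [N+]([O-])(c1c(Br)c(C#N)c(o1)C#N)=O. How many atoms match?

4

Check the 13 heavy atoms by environment: 1× o (aromatic) → no; 4× c (aromatic) → match; 1× N (charge +1) → no; 1× O (charge -1) → no; 1× O → no; 2× C → no; 2× N → no; 1× Br → no.
That gives 4 matching atoms.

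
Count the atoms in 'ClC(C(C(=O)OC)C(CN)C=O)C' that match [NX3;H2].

1

The query [NX3;H2] means: aliphatic N with 3 total connections, two of them H — an -NH2 nitrogen (amine or amide).
Check the 13 heavy atoms by environment: 1× C (H2, X4) → no; 3× C (H1, X4) → no; 2× C (H3, X4) → no; 1× Cl (H0, X1) → no; 1× C (H1, X3) → no; 2× O (H0, X1) → no; 1× N (H2, X3) → match; 1× C (H0, X3) → no; 1× O (H0, X2) → no.
That gives 1 matching atom.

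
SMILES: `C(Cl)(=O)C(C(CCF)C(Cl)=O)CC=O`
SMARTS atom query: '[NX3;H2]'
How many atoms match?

0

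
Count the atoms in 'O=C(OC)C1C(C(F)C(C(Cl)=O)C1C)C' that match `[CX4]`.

8

Check the 15 heavy atoms by environment: 8× C (X4) → match; 2× C (X3) → no; 2× O (X1) → no; 1× O (X2) → no; 1× F (X1) → no; 1× Cl (X1) → no.
That gives 8 matching atoms.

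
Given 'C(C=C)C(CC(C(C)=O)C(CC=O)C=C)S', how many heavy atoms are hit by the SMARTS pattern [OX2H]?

0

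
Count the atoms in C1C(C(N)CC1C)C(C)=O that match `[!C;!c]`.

2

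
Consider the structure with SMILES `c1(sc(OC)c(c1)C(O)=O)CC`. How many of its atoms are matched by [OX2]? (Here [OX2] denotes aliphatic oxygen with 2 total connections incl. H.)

The query [OX2] means: aliphatic oxygen with two total connections — ether, hydroxyl, or ester single-bond O.
Check the 12 heavy atoms by environment: 1× s (aromatic, X2) → no; 4× c (aromatic, X3) → no; 1× C (X3) → no; 1× O (X1) → no; 2× O (X2) → match; 3× C (X4) → no.
That gives 2 matching atoms.

2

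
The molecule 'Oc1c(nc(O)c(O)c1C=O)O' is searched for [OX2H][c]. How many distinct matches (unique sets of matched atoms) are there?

4

[OX2H][c] is the SMARTS for a phenol: a hydroxyl oxygen attached to an aromatic carbon.
The molecule carries 4 separate instances of a hydroxyl group (-OH) meeting every constraint; each maps to a distinct set of atoms, giving 4 matches.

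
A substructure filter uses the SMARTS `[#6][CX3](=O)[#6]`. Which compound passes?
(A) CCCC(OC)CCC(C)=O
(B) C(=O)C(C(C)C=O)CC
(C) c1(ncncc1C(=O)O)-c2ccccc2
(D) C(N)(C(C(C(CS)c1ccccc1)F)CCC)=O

[#6][CX3](=O)[#6] describes a carbonyl carbon (no H) flanked by two carbons (a ketone).
(A) contains an acetyl/ketone group (-C(=O)CH3), which satisfies every atom and bond constraint.
(B) has an aldehyde (-CHO) but the carbonyl carbon has H1, so it is not flanked by two carbons.
(C) has a carboxylic acid group (-C(=O)OH) but one neighbour of the carbonyl carbon is O, not C.
(D) has a primary amide (-C(=O)NH2) but one neighbour of the carbonyl carbon is N, not C.
So the answer is (A).

A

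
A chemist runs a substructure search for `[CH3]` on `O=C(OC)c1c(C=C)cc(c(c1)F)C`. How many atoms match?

2

Check the 14 heavy atoms by environment: 4× c (aromatic, H0) → no; 2× c (aromatic, H1) → no; 1× F (H0) → no; 1× C (H0) → no; 2× O (H0) → no; 2× C (H3) → match; 1× C (H1) → no; 1× C (H2) → no.
That gives 2 matching atoms.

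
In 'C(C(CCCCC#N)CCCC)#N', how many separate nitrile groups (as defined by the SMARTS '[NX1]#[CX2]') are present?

[NX1]#[CX2] is the SMARTS for a nitrile: a nitrogen triple-bonded to a two-connected carbon.
The molecule carries 2 separate instances of a nitrile (-C#N) meeting every constraint; each maps to a distinct set of atoms, giving 2 matches.

2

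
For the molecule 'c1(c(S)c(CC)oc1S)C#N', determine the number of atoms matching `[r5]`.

5

The query [r5] means: r5 matches atoms in a five-membered ring.
Check the 11 heavy atoms by environment: 1× o (aromatic, in 5-ring) → match; 4× c (aromatic, in 5-ring) → match; 2× S (acyclic) → no; 3× C (acyclic) → no; 1× N (acyclic) → no.
Summing the matching environments: 1 + 4 = 5 matching atoms.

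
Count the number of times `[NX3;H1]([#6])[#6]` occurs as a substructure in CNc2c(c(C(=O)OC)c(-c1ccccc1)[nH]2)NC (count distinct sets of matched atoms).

[NX3;H1]([#6])[#6] is the SMARTS for a secondary amine: a trivalent nitrogen with one H, bonded to two carbons.
The molecule carries 2 separate instances of an N-methylamino group (-NHCH3) meeting every constraint; each maps to a distinct set of atoms, giving 2 matches.

2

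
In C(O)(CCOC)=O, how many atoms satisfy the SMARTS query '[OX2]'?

2

The query [OX2] means: aliphatic oxygen with two total connections — ether, hydroxyl, or ester single-bond O.
Check the 7 heavy atoms by environment: 3× C (X4) → no; 2× O (X2) → match; 1× C (X3) → no; 1× O (X1) → no.
That gives 2 matching atoms.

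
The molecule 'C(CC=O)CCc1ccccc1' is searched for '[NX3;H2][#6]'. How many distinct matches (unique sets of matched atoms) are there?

0

[NX3;H2][#6] is the SMARTS for a primary amine: a trivalent nitrogen with two H attached to carbon.
No fragment in the molecule satisfies every constraint, giving 0 matches.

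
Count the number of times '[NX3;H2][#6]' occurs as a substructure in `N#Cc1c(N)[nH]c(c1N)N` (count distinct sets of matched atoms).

[NX3;H2][#6] is the SMARTS for a primary amine: a trivalent nitrogen with two H attached to carbon.
The molecule carries 3 separate instances of a primary amino group (-NH2) meeting every constraint; each maps to a distinct set of atoms, giving 3 matches.

3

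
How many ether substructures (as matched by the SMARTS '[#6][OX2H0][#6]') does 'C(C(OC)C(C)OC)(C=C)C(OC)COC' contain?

[#6][OX2H0][#6] is the SMARTS for an ether: an aliphatic oxygen bridging two carbons with no H on the oxygen.
The molecule carries 4 separate instances of a methoxy ether (-OCH3) meeting every constraint; each maps to a distinct set of atoms, giving 4 matches.

4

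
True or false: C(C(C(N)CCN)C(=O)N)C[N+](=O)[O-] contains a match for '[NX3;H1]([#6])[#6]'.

The pattern [NX3;H1]([#6])[#6] describes a trivalent nitrogen with one H, bonded to two carbons — a secondary amine.
The closest candidate here is a primary amino group (-NH2), but the nitrogen has H2 and only one carbon neighbour. No other fragment satisfies the full query, so there is no match.

False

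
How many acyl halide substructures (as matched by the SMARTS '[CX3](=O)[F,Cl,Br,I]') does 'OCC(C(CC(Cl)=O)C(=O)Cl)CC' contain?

[CX3](=O)[F,Cl,Br,I] is the SMARTS for an acyl halide: a carbonyl carbon bonded to a halogen.
The molecule carries 2 separate instances of an acyl chloride (-C(=O)Cl) meeting every constraint; each maps to a distinct set of atoms, giving 2 matches.

2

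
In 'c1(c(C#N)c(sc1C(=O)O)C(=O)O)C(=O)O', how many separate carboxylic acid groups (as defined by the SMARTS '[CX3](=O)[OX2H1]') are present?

3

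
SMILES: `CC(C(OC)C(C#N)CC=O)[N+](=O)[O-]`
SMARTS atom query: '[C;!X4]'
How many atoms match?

The query [C;!X4] means: aliphatic carbon that does not have four total connections.
Check the 14 heavy atoms by environment: 6× C (X4) → no; 1× N (charge +1, X3) → no; 1× O (charge -1, X1) → no; 2× O (X1) → no; 1× C (X2) → match; 1× N (X1) → no; 1× C (X3) → match; 1× O (X2) → no.
Summing the matching environments: 1 + 1 = 2 matching atoms.

2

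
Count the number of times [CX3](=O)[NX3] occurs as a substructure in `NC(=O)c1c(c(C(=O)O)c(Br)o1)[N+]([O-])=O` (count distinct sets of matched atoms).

1

[CX3](=O)[NX3] is the SMARTS for an amide: a carbonyl carbon bonded to a trivalent nitrogen.
Exactly one fragment in the molecule meets all constraints, giving 1 match.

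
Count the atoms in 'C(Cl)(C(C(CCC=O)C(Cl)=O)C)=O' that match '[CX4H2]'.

2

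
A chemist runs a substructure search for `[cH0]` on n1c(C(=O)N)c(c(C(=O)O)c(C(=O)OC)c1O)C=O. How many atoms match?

The query [cH0] means: aromatic carbon with no attached hydrogen (substituted or ring-fusion).
Check the 19 heavy atoms by environment: 1× n (aromatic, H0) → no; 5× c (aromatic, H0) → match; 1× C (H1) → no; 5× O (H0) → no; 3× C (H0) → no; 1× N (H2) → no; 1× C (H3) → no; 2× O (H1) → no.
That gives 5 matching atoms.

5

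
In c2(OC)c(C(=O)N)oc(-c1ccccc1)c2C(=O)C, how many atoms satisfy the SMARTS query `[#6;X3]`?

12

The query [#6;X3] means: any carbon (aromatic or not) with three total connections.
Check the 19 heavy atoms by environment: 1× o (aromatic, X2) → no; 10× c (aromatic, X3) → match; 2× C (X3) → match; 2× O (X1) → no; 1× N (X3) → no; 1× O (X2) → no; 2× C (X4) → no.
Summing the matching environments: 10 + 2 = 12 matching atoms.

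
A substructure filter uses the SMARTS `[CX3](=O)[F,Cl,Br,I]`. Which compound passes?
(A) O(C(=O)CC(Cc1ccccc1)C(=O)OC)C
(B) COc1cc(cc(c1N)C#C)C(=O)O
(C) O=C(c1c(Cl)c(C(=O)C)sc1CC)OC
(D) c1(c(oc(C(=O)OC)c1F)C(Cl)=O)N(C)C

[CX3](=O)[F,Cl,Br,I] describes a carbonyl carbon bonded to a halogen (an acyl halide).
(A) has a methyl-ester group (-C(=O)OCH3) but the carbonyl is bonded to -O-C, not to a halogen.
(B) has a carboxylic acid group (-C(=O)OH) but the carbonyl is bonded to -OH, not to a halogen.
(C) has a methyl-ester group (-C(=O)OCH3) but the carbonyl is bonded to -O-C, not to a halogen.
(D) contains an acyl chloride (-C(=O)Cl), which satisfies every atom and bond constraint.
So the answer is (D).

D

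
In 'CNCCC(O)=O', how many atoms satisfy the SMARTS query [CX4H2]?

The query [CX4H2] means: sp3 carbon (X4) with exactly two hydrogens.
Check the 7 heavy atoms by environment: 2× C (H2, X4) → match; 1× N (H1, X3) → no; 1× C (H3, X4) → no; 1× C (H0, X3) → no; 1× O (H0, X1) → no; 1× O (H1, X2) → no.
That gives 2 matching atoms.

2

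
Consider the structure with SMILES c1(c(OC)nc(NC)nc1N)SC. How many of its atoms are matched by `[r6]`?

6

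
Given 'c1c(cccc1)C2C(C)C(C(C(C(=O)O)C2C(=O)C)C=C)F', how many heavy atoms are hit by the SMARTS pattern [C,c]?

18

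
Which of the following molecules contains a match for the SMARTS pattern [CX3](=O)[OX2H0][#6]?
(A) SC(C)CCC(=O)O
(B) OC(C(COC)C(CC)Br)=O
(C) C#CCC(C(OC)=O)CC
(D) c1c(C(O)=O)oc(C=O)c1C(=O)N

C

[CX3](=O)[OX2H0][#6] describes a carbonyl carbon bonded to an oxygen that is itself bonded to carbon (no H on that O) (an ester).
(A) has a carboxylic acid group (-C(=O)OH) but the singly-bonded O carries H (OX2H1, not H0).
(B) has a carboxylic acid group (-C(=O)OH) but the singly-bonded O carries H (OX2H1, not H0).
(C) contains a methyl-ester group (-C(=O)OCH3), which satisfies every atom and bond constraint.
(D) has a primary amide (-C(=O)NH2) but the carbonyl is bonded to N, not to an O-C linkage.
So the answer is (C).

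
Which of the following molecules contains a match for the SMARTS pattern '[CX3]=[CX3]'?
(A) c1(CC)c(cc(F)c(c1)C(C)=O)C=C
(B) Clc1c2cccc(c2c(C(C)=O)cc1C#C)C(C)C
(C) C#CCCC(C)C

A

[CX3]=[CX3] describes a non-aromatic C=C double bond between two sp2 carbons (an alkene).
(A) contains a vinyl group (-CH=CH2), which satisfies every atom and bond constraint.
(B) has an ethynyl group (-C#CH) but the C-C bond is a triple bond, not a double bond.
(C) has an ethynyl group (-C#CH) but the C-C bond is a triple bond, not a double bond.
So the answer is (A).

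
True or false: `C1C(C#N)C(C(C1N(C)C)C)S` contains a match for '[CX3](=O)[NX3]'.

The pattern [CX3](=O)[NX3] describes a carbonyl carbon bonded to a trivalent nitrogen — an amide.
The closest candidate here is a nitrile (-C#N), but the nitrile N is NX1 (triple-bonded), not NX3. No other fragment satisfies the full query, so there is no match.

False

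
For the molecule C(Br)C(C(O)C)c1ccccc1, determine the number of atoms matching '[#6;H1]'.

7

The query [#6;H1] means: any carbon bearing exactly one hydrogen.
Check the 12 heavy atoms by environment: 1× C (H3) → no; 2× C (H1) → match; 1× C (H2) → no; 1× c (aromatic, H0) → no; 5× c (aromatic, H1) → match; 1× O (H1) → no; 1× Br (H0) → no.
Summing the matching environments: 2 + 5 = 7 matching atoms.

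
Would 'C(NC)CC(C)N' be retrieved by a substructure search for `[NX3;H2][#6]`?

The pattern [NX3;H2][#6] describes a trivalent nitrogen with two H attached to carbon — a primary amine.
The molecule carries a primary amino group (-NH2), whose atoms satisfy every constraint of the query, so the pattern matches.

Yes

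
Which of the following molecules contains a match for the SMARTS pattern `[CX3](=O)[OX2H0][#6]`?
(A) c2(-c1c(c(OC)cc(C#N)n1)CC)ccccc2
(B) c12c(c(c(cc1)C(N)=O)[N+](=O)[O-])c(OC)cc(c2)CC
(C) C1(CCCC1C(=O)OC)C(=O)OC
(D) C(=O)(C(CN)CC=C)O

C

[CX3](=O)[OX2H0][#6] describes a carbonyl carbon bonded to an oxygen that is itself bonded to carbon (no H on that O) (an ester).
(A) has a methoxy ether (-OCH3) but the ether oxygen is not adjacent to a C=O carbon.
(B) has a methoxy ether (-OCH3) but the ether oxygen is not adjacent to a C=O carbon.
(C) contains a methyl-ester group (-C(=O)OCH3), which satisfies every atom and bond constraint.
(D) has a carboxylic acid group (-C(=O)OH) but the singly-bonded O carries H (OX2H1, not H0).
So the answer is (C).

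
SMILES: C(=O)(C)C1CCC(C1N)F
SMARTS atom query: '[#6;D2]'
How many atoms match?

2

The query [#6;D2] means: any carbon bonded to exactly two heavy atoms.
Check the 10 heavy atoms by environment: 4× C (D3) → no; 2× C (D2) → match; 1× F (D1) → no; 1× O (D1) → no; 1× C (D1) → no; 1× N (D1) → no.
That gives 2 matching atoms.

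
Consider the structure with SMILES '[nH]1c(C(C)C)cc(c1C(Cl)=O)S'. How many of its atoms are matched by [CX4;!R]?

3

The query [CX4;!R] means: aliphatic carbon with four total connections, not in a ring.
Check the 12 heavy atoms by environment: 1× n (aromatic, X3, in 5-ring) → no; 4× c (aromatic, X3, in 5-ring) → no; 1× S (X2, acyclic) → no; 1× C (X3, acyclic) → no; 1× O (X1, acyclic) → no; 1× Cl (X1, acyclic) → no; 3× C (X4, acyclic) → match.
That gives 3 matching atoms.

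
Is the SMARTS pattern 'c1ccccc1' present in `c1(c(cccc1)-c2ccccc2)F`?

Yes

The pattern c1ccccc1 describes six aromatic carbons in a ring — a benzene ring.
The molecule carries a phenyl ring, whose atoms satisfy every constraint of the query, so the pattern matches.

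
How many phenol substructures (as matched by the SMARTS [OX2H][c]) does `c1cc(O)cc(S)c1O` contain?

2

[OX2H][c] is the SMARTS for a phenol: a hydroxyl oxygen attached to an aromatic carbon.
The molecule carries 2 separate instances of a hydroxyl group (-OH) meeting every constraint; each maps to a distinct set of atoms, giving 2 matches.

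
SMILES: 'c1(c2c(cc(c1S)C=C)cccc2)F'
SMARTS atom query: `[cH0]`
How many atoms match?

The query [cH0] means: aromatic carbon with no attached hydrogen (substituted or ring-fusion).
Check the 14 heavy atoms by environment: 5× c (aromatic, H0) → match; 5× c (aromatic, H1) → no; 1× C (H1) → no; 1× C (H2) → no; 1× S (H1) → no; 1× F (H0) → no.
That gives 5 matching atoms.

5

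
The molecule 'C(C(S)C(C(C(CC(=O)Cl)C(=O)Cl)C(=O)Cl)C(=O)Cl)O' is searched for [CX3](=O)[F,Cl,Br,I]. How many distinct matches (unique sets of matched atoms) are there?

4

[CX3](=O)[F,Cl,Br,I] is the SMARTS for an acyl halide: a carbonyl carbon bonded to a halogen.
The molecule carries 4 separate instances of an acyl chloride (-C(=O)Cl) meeting every constraint; each maps to a distinct set of atoms, giving 4 matches.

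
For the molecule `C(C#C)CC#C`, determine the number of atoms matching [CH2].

2

The query [CH2] means: aliphatic carbon with exactly two hydrogens.
Check the 6 heavy atoms by environment: 2× C (H2) → match; 2× C (H0) → no; 2× C (H1) → no.
That gives 2 matching atoms.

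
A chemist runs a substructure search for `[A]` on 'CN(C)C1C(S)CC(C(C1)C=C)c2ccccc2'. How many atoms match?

12

The query [A] means: A matches any aliphatic (non-aromatic) heavy atom.
Check the 18 heavy atoms by environment: 10× C → match; 1× N → match; 6× c (aromatic) → no; 1× S → match.
Summing the matching environments: 10 + 1 + 1 = 12 matching atoms.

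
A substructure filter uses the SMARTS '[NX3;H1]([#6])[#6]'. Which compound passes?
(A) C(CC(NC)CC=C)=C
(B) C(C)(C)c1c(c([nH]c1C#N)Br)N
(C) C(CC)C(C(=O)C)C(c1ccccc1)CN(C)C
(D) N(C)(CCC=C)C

[NX3;H1]([#6])[#6] describes a trivalent nitrogen with one H, bonded to two carbons (a secondary amine).
(A) contains an N-methylamino group (-NHCH3), which satisfies every atom and bond constraint.
(B) has a primary amino group (-NH2) but the nitrogen has H2 and only one carbon neighbour.
(C) has a dimethylamino group (-N(CH3)2) but the nitrogen has H0, not H1.
(D) has a dimethylamino group (-N(CH3)2) but the nitrogen has H0, not H1.
So the answer is (A).

A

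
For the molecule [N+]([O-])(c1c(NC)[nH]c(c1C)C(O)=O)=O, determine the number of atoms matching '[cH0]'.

The query [cH0] means: aromatic carbon with no attached hydrogen (substituted or ring-fusion).
Check the 14 heavy atoms by environment: 1× n (aromatic, H1) → no; 4× c (aromatic, H0) → match; 1× N (H1) → no; 2× C (H3) → no; 1× N (charge +1, H0) → no; 1× O (charge -1, H0) → no; 2× O (H0) → no; 1× C (H0) → no; 1× O (H1) → no.
That gives 4 matching atoms.

4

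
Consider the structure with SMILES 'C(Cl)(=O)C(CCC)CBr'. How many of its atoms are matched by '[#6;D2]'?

3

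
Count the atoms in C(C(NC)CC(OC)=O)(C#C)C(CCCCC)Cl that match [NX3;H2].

0

Check the 18 heavy atoms by environment: 5× C (H2, X4) → no; 3× C (H1, X4) → no; 1× N (H1, X3) → no; 3× C (H3, X4) → no; 1× C (H0, X3) → no; 1× O (H0, X1) → no; 1× O (H0, X2) → no; 1× C (H0, X2) → no; 1× C (H1, X2) → no; 1× Cl (H0, X1) → no.
No environment satisfies the query, so 0 matching atoms.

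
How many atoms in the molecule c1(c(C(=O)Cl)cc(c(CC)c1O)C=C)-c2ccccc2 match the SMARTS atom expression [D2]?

Check the 20 heavy atoms by environment: 6× c (aromatic, D2) → match; 6× c (aromatic, D3) → no; 2× C (D2) → match; 2× C (D1) → no; 2× O (D1) → no; 1× C (D3) → no; 1× Cl (D1) → no.
Summing the matching environments: 6 + 2 = 8 matching atoms.

8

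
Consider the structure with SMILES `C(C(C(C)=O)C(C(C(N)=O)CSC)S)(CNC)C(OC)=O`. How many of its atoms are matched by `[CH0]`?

3

The query [CH0] means: aliphatic carbon with no attached hydrogen.
Check the 21 heavy atoms by environment: 2× C (H2) → no; 4× C (H1) → no; 1× S (H0) → no; 4× C (H3) → no; 3× C (H0) → match; 4× O (H0) → no; 1× N (H2) → no; 1× S (H1) → no; 1× N (H1) → no.
That gives 3 matching atoms.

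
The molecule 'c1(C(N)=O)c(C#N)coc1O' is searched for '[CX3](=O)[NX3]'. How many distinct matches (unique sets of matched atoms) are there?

[CX3](=O)[NX3] is the SMARTS for an amide: a carbonyl carbon bonded to a trivalent nitrogen.
Exactly one fragment in the molecule meets all constraints, giving 1 match.

1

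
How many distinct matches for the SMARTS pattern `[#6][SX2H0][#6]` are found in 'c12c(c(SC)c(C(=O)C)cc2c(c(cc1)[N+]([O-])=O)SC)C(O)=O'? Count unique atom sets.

2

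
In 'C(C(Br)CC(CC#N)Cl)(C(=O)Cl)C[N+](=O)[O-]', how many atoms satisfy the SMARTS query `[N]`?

2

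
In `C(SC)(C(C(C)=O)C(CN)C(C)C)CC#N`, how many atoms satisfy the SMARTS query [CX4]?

10

Check the 16 heavy atoms by environment: 10× C (X4) → match; 1× S (X2) → no; 1× C (X2) → no; 1× N (X1) → no; 1× N (X3) → no; 1× C (X3) → no; 1× O (X1) → no.
That gives 10 matching atoms.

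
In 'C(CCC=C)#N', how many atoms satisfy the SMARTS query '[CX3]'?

The query [CX3] means: C with X3: aliphatic carbon with exactly 3 total connections.
Check the 6 heavy atoms by environment: 2× C (X4) → no; 1× C (X2) → no; 1× N (X1) → no; 2× C (X3) → match.
That gives 2 matching atoms.

2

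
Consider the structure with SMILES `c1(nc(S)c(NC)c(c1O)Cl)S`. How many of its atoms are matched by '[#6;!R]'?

The query [#6;!R] means: carbon not in any ring.
Check the 12 heavy atoms by environment: 1× n (aromatic, in 6-ring) → no; 5× c (aromatic, in 6-ring) → no; 1× Cl (acyclic) → no; 1× O (acyclic) → no; 1× N (acyclic) → no; 1× C (acyclic) → match; 2× S (acyclic) → no.
That gives 1 matching atom.

1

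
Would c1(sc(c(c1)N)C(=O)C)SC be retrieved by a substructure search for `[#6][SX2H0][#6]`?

The pattern [#6][SX2H0][#6] describes an aliphatic sulfur bridging two carbons with no H on the sulfur — a thioether.
The molecule carries a methylthio ether (-SCH3), whose atoms satisfy every constraint of the query, so the pattern matches.

Yes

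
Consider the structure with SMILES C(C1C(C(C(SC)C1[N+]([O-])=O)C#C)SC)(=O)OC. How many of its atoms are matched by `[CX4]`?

8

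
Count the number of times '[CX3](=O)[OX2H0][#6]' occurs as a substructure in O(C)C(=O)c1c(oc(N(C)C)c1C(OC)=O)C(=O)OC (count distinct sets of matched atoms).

3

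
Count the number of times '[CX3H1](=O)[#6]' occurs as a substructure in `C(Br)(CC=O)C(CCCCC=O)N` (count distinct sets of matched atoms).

[CX3H1](=O)[#6] is the SMARTS for an aldehyde: an sp2 carbon with one H, double-bonded to O and single-bonded to carbon.
The molecule carries 2 separate instances of an aldehyde (-CHO) meeting every constraint; each maps to a distinct set of atoms, giving 2 matches.

2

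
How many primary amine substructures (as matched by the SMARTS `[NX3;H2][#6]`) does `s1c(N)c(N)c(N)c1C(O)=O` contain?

[NX3;H2][#6] is the SMARTS for a primary amine: a trivalent nitrogen with two H attached to carbon.
The molecule carries 3 separate instances of a primary amino group (-NH2) meeting every constraint; each maps to a distinct set of atoms, giving 3 matches.

3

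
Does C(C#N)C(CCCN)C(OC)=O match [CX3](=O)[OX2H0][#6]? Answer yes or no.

Yes

The pattern [CX3](=O)[OX2H0][#6] describes a carbonyl carbon bonded to an oxygen that is itself bonded to carbon (no H on that O) — an ester.
The molecule carries a methyl-ester group (-C(=O)OCH3), whose atoms satisfy every constraint of the query, so the pattern matches.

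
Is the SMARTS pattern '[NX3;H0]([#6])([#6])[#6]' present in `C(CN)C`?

No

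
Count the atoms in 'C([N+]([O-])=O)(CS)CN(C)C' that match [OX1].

2

The query [OX1] means: aliphatic oxygen with one total connection — typically a carbonyl =O or an oxide.
Check the 10 heavy atoms by environment: 5× C (X4) → no; 1× N (charge +1, X3) → no; 1× O (charge -1, X1) → match; 1× O (X1) → match; 1× N (X3) → no; 1× S (X2) → no.
Summing the matching environments: 1 + 1 = 2 matching atoms.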